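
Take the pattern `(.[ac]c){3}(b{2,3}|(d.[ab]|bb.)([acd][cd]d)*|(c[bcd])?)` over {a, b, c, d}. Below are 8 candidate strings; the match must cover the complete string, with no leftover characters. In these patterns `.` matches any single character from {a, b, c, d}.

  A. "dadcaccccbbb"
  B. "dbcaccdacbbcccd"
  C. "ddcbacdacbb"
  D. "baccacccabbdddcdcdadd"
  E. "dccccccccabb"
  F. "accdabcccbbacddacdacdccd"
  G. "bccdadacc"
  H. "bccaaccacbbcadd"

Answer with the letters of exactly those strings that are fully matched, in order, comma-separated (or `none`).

A → no match
B → no match
C → no match
D → no match
E → no match
F → no match
G → no match
H → match

H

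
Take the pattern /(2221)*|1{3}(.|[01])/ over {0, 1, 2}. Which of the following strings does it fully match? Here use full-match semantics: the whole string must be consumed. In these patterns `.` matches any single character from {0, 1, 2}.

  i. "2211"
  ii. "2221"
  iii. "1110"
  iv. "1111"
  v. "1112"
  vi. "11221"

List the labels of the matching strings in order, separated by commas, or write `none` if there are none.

ii, iii, iv, v

i → no match
ii → match
iii → match
iv → match
v → match
vi → no match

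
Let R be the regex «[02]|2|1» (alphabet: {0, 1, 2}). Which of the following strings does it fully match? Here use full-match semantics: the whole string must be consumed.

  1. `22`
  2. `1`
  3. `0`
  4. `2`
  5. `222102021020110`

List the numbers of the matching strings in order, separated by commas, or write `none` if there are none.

2, 3, 4

1. `22` → no match
2. `1` → match
3. `0` → match
4. `2` → match
5 → no match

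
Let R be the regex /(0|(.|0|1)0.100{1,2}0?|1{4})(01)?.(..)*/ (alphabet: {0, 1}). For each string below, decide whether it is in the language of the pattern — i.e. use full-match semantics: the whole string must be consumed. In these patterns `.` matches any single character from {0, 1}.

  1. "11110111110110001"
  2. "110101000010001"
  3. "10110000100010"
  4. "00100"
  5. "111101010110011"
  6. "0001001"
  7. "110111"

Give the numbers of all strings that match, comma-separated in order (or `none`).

1 → match
2 → no match
3 → match
4. "00100" → no match
5 → match
6. "0001001" → match
7. "110111" → no match

1, 3, 5, 6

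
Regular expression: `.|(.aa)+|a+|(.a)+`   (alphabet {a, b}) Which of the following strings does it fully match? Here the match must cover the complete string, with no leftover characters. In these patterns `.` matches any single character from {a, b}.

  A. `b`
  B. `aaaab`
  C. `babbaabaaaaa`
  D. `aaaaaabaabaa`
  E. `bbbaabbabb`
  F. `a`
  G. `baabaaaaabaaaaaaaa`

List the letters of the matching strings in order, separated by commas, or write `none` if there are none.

A → match
B → no match
C → no match
D → match
E → no match
F → match
G → match

A, D, F, G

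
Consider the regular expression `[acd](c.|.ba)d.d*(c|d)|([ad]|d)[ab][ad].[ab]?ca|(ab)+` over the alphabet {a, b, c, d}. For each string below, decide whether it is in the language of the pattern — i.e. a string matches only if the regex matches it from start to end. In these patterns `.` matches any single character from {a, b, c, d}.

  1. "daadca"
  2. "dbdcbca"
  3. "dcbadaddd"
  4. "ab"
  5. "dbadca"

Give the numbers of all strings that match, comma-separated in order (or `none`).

1, 2, 3, 4, 5

1 → match
2 → match
3 → match
4 → match
5 → match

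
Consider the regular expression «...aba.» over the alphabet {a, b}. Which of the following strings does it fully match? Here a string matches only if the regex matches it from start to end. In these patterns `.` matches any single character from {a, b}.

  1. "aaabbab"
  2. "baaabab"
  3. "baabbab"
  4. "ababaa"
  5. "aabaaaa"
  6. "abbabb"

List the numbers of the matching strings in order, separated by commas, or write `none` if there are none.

2

1. "aaabbab" → no match
2. "baaabab" → match
3. "baabbab" → no match
4. "ababaa" → no match
5. "aabaaaa" → no match
6. "abbabb" → no match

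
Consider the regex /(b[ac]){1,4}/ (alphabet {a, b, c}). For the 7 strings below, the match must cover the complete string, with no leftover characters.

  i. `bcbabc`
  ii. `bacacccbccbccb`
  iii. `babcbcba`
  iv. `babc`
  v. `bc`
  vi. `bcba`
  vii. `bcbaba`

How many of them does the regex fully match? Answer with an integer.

i. `bcbabc` → match
ii → no match
iii. `babcbcba` → match
iv. `babc` → match
v. `bc` → match
vi. `bcba` → match
vii. `bcbaba` → match
Total matched: 6

6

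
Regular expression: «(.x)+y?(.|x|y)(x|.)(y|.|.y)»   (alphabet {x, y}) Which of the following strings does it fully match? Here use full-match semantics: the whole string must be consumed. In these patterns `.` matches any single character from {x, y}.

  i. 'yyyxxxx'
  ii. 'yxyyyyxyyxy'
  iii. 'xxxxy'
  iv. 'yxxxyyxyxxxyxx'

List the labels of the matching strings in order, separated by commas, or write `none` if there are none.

i. 'yyyxxxx' → no match
ii. 'yxyyyyxyyxy' → no match
iii. 'xxxxy' → match
iv → no match

iii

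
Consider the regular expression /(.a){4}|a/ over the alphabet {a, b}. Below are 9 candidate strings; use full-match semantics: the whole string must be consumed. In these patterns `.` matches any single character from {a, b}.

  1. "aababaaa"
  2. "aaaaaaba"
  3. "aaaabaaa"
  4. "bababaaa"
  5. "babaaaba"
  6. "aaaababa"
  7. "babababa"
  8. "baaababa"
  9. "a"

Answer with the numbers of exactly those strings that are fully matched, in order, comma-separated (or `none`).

1 → match
2 → match
3 → match
4 → match
5 → match
6 → match
7 → match
8 → match
9 → match

1, 2, 3, 4, 5, 6, 7, 8, 9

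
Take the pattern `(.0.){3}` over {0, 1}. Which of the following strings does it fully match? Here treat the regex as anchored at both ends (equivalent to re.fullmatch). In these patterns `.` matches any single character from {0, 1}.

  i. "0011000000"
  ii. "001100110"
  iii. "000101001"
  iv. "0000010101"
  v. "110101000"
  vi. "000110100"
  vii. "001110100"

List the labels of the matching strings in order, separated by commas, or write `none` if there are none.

iii

i → no match
ii → no match
iii → match
iv → no match
v → no match
vi → no match
vii → no match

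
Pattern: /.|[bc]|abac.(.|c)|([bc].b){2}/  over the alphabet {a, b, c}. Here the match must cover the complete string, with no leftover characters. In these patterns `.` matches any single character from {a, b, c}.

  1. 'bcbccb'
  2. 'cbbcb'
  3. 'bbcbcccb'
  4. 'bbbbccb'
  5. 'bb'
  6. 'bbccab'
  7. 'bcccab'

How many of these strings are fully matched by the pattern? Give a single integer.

1

1 → match
2 → no match
3 → no match
4 → no match
5 → no match
6 → no match
7 → no match
Total matched: 1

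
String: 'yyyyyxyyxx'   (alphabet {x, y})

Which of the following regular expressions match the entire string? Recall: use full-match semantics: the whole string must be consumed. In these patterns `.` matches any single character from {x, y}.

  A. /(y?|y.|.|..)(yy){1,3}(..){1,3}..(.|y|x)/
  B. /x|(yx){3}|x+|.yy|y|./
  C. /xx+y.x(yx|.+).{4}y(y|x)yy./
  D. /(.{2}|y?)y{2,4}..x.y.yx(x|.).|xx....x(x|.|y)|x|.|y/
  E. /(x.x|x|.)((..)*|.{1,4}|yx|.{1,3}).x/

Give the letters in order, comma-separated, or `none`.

A → match
B → no match
C → no match — must start with 'xx'
D → no match
E → no match

A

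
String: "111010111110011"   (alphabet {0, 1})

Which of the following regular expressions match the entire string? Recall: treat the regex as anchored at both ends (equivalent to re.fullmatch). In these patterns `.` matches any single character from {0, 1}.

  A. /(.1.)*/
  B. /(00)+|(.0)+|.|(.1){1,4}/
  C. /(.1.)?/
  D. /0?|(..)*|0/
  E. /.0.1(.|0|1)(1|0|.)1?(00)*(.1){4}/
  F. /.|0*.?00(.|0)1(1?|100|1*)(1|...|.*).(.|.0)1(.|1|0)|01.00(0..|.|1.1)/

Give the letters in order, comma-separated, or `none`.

A → match
B → no match
C → no match
D → no match
E → no match
F → no match

A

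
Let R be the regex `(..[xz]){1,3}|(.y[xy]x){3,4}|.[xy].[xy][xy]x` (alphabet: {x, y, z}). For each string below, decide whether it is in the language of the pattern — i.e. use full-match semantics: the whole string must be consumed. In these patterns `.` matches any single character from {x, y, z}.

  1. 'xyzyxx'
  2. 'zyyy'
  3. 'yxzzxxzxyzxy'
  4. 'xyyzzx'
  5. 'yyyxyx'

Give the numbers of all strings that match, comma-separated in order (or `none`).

1. 'xyzyxx' → match
2. 'zyyy' → no match
3. 'yxzzxxzxyzxy' → no match
4. 'xyyzzx' → no match
5. 'yyyxyx' → match

1, 5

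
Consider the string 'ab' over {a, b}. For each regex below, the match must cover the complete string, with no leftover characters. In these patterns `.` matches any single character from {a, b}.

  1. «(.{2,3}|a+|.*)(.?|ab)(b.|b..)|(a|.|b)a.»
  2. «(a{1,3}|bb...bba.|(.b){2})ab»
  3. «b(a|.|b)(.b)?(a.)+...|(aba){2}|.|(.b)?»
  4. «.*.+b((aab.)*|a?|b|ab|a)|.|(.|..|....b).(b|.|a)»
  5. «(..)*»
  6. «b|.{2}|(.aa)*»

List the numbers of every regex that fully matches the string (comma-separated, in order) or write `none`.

3, 4, 5, 6

1 → no match
2 → no match
3 → match
4 → match
5 → match
6 → match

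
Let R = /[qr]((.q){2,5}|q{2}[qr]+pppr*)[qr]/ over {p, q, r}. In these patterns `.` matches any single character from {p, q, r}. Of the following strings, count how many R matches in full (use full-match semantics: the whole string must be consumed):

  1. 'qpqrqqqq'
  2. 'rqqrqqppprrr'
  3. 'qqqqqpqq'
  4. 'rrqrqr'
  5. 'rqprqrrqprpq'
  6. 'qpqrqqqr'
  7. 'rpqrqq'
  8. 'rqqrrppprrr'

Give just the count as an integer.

7

1 → match
2 → match
3 → match
4 → match
5 → no match
6 → match
7 → match
8 → match
Total matched: 7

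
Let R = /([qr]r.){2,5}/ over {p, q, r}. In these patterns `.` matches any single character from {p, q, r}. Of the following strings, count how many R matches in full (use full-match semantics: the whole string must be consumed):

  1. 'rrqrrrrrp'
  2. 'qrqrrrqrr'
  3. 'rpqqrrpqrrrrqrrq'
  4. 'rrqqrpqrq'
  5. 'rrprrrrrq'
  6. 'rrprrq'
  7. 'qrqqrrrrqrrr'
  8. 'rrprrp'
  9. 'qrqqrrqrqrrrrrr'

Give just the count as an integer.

1 → match
2 → match
3 → no match
4 → match
5 → match
6 → match
7 → match
8 → match
9 → match
Total matched: 8

8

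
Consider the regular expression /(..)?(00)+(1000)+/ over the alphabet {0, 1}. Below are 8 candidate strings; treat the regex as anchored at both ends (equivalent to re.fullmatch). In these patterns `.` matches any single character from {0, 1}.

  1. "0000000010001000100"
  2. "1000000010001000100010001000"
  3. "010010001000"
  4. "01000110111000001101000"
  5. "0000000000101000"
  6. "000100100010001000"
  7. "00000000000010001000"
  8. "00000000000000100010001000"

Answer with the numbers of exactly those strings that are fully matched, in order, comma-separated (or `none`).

2, 3, 7, 8

1 → no match — must end with "1000"
2 → match
3 → match
4 → no match
5 → no match
6 → no match
7 → match
8 → match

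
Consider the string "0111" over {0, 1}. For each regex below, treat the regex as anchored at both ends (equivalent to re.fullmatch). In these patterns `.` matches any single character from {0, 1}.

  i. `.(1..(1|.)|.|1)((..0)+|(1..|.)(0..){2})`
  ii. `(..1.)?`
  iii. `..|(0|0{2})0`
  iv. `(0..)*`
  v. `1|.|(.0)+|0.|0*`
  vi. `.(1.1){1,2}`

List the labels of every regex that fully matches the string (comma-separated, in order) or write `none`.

ii, vi

i → no match
ii → match
iii → no match
iv → no match
v → no match
vi → match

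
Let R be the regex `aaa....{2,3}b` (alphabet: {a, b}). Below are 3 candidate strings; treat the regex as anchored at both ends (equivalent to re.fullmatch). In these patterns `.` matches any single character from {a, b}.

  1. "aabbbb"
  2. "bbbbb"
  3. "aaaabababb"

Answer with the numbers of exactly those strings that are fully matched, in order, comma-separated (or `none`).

1 → no match — must start with "aaa"
2 → no match — must start with "aaa"
3 → match

3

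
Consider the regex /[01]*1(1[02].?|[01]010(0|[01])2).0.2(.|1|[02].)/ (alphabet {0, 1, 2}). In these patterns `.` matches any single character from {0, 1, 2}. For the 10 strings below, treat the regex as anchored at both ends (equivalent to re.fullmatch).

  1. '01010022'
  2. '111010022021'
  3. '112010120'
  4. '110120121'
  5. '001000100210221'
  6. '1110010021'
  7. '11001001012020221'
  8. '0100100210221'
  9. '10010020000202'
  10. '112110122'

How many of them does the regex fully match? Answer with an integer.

5

1 → no match
2 → no match
3 → match
4 → match
5 → no match
6 → match
7 → no match
8 → match
9 → no match
10 → match
Total matched: 5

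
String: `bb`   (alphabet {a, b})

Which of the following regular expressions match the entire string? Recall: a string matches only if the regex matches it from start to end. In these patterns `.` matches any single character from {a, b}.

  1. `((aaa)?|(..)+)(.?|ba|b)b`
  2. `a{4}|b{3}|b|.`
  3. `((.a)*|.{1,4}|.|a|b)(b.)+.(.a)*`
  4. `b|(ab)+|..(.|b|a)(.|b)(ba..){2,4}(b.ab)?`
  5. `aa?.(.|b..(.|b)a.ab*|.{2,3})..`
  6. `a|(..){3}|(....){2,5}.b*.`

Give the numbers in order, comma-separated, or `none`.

1 → match
2 → no match
3 → no match
4 → no match
5 → no match — must start with `a`
6 → no match

1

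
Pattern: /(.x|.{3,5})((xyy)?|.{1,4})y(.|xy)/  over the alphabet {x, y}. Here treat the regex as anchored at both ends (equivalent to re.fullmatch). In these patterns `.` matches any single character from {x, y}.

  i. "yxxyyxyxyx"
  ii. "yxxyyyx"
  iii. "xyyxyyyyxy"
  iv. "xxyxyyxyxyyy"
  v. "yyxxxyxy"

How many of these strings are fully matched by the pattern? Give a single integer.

i → match
ii → match
iii → match
iv → no match
v → match
Total matched: 4

4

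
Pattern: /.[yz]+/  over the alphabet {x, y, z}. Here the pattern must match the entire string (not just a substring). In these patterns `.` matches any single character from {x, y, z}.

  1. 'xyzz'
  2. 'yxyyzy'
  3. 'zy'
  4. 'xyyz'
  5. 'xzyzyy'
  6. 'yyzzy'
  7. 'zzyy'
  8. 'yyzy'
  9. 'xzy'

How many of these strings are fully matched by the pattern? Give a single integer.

1 → match
2 → no match
3 → match
4 → match
5 → match
6 → match
7 → match
8 → match
9 → match
Total matched: 8

8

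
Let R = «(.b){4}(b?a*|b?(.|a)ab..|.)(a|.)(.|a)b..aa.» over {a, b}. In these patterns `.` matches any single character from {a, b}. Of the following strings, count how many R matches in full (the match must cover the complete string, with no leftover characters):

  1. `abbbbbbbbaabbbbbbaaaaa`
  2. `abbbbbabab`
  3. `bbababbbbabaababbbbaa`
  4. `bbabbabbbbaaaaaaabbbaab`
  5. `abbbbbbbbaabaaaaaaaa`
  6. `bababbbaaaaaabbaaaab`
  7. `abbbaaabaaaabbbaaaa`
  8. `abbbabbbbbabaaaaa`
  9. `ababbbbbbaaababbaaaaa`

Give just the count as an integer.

1 → match
2 → no match
3 → no match
4 → no match
5 → no match
6 → no match
7 → no match
8 → match
9 → no match
Total matched: 2

2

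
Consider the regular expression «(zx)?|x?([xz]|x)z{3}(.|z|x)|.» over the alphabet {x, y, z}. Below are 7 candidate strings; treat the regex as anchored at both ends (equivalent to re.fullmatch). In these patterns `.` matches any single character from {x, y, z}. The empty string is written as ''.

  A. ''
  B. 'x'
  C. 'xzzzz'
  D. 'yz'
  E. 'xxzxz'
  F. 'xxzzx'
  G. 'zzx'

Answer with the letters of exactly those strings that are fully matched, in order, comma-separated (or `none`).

A. '' → match
B. 'x' → match
C. 'xzzzz' → match
D. 'yz' → no match
E. 'xxzxz' → no match
F. 'xxzzx' → no match
G. 'zzx' → no match

A, B, C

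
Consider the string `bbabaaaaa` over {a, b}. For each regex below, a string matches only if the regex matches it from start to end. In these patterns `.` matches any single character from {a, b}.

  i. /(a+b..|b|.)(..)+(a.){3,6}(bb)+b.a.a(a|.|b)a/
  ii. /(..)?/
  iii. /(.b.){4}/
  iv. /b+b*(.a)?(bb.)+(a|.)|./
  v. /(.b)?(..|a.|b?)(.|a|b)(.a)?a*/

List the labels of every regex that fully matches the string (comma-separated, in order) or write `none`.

v

i → no match
ii → no match
iii → no match
iv → no match
v → match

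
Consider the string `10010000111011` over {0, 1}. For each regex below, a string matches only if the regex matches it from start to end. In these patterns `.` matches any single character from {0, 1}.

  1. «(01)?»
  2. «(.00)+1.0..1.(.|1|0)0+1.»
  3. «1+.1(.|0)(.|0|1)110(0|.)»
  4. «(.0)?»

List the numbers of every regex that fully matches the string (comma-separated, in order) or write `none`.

2

1 → no match
2 → match
3 → no match
4 → no match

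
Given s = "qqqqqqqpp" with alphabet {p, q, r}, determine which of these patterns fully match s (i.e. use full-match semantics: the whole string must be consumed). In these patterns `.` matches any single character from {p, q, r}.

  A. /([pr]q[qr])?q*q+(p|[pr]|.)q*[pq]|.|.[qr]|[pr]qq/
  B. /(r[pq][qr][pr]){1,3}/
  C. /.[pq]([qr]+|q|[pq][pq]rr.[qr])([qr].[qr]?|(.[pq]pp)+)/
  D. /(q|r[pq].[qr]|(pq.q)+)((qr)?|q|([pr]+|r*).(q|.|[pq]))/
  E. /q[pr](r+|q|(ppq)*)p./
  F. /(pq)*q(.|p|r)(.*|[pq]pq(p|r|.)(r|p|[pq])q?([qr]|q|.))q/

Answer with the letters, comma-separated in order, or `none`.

A, C

A → match
B → no match — must start with "r"
C → match
D → no match
E → no match
F → no match — must end with "q"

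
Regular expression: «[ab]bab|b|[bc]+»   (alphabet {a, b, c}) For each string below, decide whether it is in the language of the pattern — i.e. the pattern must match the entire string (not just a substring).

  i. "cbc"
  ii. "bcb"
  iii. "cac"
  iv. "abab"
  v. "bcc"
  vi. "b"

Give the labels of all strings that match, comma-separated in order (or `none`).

i → match
ii → match
iii → no match
iv → match
v → match
vi → match

i, ii, iv, v, vi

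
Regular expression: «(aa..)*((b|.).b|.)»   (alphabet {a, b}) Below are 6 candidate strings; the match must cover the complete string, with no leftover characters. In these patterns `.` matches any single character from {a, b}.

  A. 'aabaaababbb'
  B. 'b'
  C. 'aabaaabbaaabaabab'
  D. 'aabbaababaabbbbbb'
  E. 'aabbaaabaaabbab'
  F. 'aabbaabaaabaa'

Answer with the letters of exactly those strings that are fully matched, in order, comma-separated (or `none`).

A, B, C, E, F

A → match
B → match
C → match
D → no match
E → match
F → match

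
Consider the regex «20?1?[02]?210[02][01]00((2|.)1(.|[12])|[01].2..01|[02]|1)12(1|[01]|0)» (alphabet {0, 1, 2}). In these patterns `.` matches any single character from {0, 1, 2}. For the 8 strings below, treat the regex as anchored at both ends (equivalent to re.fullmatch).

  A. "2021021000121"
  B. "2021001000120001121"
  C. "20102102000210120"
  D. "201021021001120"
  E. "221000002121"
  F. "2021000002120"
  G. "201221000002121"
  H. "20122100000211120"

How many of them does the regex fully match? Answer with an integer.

A → match
B → match
C → match
D → match
E. "221000002121" → match
F → match
G → match
H → match
Total matched: 8

8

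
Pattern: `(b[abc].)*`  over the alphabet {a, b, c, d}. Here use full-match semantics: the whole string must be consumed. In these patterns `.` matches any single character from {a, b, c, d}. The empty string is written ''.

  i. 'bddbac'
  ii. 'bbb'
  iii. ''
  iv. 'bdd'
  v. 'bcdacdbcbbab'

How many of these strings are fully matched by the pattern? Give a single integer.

2

i → no match
ii → match
iii → match
iv → no match
v → no match
Total matched: 2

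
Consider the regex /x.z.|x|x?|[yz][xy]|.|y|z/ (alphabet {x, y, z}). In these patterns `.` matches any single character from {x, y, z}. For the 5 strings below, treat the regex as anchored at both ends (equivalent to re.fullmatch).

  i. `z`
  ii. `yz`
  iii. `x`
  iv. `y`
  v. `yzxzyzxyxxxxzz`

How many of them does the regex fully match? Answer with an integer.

3

i → match
ii → no match
iii → match
iv → match
v → no match
Total matched: 3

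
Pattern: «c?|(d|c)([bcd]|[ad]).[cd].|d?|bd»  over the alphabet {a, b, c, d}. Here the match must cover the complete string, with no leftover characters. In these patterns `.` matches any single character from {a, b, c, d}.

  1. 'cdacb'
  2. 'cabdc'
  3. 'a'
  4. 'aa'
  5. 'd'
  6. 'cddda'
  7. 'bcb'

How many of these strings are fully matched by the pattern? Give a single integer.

4

1 → match
2 → match
3 → no match
4 → no match
5 → match
6 → match
7 → no match
Total matched: 4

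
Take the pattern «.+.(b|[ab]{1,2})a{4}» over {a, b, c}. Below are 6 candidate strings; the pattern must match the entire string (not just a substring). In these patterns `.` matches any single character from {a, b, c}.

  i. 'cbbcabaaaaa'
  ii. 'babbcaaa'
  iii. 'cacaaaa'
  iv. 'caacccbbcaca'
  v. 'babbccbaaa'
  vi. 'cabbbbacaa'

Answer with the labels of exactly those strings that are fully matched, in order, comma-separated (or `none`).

i → match
ii → no match
iii → no match
iv → no match
v → no match
vi → no match

i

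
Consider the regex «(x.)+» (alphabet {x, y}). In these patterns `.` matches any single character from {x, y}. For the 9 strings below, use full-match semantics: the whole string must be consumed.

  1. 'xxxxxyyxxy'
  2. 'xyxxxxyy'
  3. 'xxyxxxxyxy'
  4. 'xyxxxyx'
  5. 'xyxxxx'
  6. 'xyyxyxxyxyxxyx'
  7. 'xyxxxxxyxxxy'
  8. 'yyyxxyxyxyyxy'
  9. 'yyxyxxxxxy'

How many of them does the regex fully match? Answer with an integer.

2

1. 'xxxxxyyxxy' → no match
2. 'xyxxxxyy' → no match
3. 'xxyxxxxyxy' → no match
4. 'xyxxxyx' → no match
5. 'xyxxxx' → match
6 → no match
7. 'xyxxxxxyxxxy' → match
8 → no match — must start with 'x'
9. 'yyxyxxxxxy' → no match — must start with 'x'
Total matched: 2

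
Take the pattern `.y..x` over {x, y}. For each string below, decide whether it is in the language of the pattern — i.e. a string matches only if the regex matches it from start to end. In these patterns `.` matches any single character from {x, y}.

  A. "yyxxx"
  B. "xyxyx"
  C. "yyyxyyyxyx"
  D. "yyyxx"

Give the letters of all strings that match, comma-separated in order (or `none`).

A, B, D

A → match
B → match
C → no match
D → match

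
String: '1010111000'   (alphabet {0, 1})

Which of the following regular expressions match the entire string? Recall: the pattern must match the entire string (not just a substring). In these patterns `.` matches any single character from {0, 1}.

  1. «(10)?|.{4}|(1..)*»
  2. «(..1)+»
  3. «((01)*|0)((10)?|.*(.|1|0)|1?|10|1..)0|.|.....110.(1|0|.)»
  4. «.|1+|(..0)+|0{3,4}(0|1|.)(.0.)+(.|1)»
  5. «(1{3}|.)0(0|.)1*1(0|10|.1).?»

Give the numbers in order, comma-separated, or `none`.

1 → no match
2 → no match — must end with '1'
3 → match
4 → no match
5 → no match

3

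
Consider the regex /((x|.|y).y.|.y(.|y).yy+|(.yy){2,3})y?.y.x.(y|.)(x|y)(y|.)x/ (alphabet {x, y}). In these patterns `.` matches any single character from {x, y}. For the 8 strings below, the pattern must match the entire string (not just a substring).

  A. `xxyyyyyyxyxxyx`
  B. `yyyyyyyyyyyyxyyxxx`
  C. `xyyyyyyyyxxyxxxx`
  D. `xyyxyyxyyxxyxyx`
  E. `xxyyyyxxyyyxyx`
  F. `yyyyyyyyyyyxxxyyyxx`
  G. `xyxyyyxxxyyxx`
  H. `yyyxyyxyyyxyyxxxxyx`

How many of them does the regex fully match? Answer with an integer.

5

A → match
B → match
C → match
D → match
E → no match
F → no match
G → no match
H → match
Total matched: 5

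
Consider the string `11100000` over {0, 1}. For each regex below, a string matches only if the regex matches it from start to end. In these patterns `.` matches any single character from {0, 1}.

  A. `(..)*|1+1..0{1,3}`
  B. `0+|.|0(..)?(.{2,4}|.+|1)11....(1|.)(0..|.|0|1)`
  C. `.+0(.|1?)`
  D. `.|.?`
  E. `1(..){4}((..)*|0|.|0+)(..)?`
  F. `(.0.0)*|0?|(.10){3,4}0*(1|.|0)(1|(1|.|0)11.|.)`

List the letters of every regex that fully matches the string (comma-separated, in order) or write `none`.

A, C

A → match
B → no match
C → match
D → no match
E → no match
F → no match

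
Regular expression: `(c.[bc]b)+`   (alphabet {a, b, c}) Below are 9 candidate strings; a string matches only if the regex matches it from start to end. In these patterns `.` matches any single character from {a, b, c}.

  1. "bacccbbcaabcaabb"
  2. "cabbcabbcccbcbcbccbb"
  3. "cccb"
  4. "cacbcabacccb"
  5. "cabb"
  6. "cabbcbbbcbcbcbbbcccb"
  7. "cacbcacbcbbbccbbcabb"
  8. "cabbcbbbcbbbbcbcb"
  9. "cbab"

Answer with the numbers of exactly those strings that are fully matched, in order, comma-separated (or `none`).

1 → no match — must start with "c"
2 → match
3 → match
4 → no match
5 → match
6 → match
7 → match
8 → no match
9 → no match

2, 3, 5, 6, 7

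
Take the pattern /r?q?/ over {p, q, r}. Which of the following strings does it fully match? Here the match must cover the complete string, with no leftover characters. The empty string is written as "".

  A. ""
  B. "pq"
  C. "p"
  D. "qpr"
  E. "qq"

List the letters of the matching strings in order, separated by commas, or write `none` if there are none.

A

A → match
B → no match
C → no match
D → no match
E → no match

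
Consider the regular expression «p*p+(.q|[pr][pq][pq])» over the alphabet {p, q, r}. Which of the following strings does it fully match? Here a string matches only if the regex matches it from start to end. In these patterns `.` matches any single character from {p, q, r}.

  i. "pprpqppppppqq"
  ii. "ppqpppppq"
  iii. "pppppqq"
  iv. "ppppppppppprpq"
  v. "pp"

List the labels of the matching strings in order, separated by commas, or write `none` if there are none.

i → no match
ii → no match
iii → match
iv → match
v → no match

iii, iv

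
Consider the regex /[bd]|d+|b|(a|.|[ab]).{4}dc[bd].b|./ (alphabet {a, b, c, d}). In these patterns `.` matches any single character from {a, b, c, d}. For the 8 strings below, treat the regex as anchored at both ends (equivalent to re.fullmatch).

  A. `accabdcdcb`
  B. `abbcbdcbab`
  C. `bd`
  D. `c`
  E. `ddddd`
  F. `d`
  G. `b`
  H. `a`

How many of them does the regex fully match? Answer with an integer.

7

A → match
B → match
C → no match
D → match
E → match
F → match
G → match
H → match
Total matched: 7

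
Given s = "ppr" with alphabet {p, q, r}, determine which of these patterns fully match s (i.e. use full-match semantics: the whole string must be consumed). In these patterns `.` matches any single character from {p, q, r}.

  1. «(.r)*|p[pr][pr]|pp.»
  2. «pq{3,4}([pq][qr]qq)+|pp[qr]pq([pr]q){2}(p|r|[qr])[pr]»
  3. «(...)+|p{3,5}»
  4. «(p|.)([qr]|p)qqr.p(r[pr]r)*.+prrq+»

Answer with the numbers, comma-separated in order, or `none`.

1 → match
2 → no match
3 → match
4 → no match — must end with "q"

1, 3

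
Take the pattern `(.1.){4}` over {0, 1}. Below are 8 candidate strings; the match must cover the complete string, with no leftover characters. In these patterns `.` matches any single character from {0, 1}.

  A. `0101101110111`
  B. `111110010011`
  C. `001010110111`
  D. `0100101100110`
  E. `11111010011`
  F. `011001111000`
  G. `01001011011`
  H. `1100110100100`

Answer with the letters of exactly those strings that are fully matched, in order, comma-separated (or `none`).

B

A → no match
B. `111110010011` → match
C. `001010110111` → no match
D → no match
E. `11111010011` → no match
F. `011001111000` → no match
G. `01001011011` → no match
H → no match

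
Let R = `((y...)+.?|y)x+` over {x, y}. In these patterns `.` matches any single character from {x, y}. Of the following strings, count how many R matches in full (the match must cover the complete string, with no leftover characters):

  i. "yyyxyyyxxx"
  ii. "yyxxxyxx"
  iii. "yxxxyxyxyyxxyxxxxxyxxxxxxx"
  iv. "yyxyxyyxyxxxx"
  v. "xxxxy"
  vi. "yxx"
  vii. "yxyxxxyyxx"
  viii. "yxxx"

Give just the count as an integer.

3

i → match
ii → no match
iii → no match
iv → no match
v → no match — must start with "y"
vi → match
vii → no match
viii → match
Total matched: 3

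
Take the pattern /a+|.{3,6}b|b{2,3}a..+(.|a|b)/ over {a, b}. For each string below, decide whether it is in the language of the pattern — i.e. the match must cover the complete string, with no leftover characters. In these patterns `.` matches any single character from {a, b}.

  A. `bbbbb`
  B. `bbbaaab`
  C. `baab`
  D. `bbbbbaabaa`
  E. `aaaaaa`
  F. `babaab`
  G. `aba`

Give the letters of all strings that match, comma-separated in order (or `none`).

A, B, C, E, F

A → match
B → match
C → match
D → no match
E → match
F → match
G → no match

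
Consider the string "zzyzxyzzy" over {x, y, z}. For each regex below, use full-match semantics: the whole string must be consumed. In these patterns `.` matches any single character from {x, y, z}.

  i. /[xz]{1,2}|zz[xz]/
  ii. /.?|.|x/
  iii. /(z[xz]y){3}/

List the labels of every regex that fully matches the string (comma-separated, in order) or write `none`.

i → no match
ii → no match
iii → match

iii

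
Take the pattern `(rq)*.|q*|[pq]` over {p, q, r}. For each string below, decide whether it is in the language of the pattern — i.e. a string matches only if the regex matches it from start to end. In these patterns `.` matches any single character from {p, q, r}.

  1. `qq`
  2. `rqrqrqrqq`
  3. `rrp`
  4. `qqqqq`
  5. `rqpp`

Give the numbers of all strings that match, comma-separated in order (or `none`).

1, 2, 4

1. `qq` → match
2. `rqrqrqrqq` → match
3. `rrp` → no match
4. `qqqqq` → match
5. `rqpp` → no match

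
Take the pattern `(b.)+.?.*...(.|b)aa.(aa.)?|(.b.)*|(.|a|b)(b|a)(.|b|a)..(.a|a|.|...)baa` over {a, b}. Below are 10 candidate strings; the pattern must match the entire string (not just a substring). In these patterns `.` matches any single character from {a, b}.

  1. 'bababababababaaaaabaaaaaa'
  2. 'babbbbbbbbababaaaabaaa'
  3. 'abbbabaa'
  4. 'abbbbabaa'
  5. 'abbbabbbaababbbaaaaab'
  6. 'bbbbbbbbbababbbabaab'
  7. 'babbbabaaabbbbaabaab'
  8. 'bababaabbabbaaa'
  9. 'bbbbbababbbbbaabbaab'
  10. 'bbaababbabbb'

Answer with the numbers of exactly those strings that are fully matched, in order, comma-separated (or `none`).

1 → match
2 → match
3 → no match
4 → match
5 → no match
6 → match
7 → match
8 → match
9 → match
10 → match

1, 2, 4, 6, 7, 8, 9, 10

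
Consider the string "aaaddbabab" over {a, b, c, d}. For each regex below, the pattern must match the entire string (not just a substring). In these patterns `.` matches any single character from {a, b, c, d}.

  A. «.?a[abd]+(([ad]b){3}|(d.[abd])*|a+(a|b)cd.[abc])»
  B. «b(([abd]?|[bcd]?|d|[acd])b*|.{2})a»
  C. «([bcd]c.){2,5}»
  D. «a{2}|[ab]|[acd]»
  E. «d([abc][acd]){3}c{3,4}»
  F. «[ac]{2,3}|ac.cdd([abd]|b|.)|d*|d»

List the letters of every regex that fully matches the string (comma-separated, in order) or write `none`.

A → match
B → no match — must start with "b"
C → no match
D → no match
E → no match — must start with "d"
F → no match

A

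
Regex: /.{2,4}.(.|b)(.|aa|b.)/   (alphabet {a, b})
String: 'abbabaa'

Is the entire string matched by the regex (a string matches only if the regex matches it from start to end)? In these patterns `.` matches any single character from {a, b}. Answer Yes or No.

Yes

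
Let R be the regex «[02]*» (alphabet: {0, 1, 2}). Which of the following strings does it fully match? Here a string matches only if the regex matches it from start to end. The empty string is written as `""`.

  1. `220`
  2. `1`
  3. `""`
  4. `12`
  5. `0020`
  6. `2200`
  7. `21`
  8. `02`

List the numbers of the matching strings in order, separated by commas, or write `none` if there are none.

1, 3, 5, 6, 8

1 → match
2 → no match
3 → match
4 → no match
5 → match
6 → match
7 → no match
8 → match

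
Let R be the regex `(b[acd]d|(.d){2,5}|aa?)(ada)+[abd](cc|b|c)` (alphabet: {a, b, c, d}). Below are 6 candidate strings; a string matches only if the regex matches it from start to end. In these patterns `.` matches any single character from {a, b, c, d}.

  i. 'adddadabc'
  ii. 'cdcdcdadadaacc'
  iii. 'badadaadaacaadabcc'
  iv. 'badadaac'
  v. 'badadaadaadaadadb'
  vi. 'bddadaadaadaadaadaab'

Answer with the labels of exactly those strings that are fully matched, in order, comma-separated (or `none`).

i, ii, iv, v, vi

i. 'adddadabc' → match
ii → match
iii → no match
iv. 'badadaac' → match
v → match
vi → match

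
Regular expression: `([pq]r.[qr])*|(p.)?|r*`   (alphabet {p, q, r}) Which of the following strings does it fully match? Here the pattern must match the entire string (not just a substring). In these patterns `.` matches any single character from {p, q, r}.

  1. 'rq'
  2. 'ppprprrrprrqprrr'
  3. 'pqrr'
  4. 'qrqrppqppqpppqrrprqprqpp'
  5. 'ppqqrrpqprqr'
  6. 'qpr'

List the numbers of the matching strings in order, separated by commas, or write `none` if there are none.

1. 'rq' → no match
2 → no match
3. 'pqrr' → no match
4 → no match
5. 'ppqqrrpqprqr' → no match
6. 'qpr' → no match

none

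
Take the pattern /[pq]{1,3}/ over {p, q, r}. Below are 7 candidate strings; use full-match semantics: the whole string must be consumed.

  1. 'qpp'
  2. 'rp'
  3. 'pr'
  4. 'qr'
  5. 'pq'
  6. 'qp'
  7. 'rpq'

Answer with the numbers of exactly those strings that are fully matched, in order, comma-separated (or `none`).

1, 5, 6

1 → match
2 → no match
3 → no match
4 → no match
5 → match
6 → match
7 → no match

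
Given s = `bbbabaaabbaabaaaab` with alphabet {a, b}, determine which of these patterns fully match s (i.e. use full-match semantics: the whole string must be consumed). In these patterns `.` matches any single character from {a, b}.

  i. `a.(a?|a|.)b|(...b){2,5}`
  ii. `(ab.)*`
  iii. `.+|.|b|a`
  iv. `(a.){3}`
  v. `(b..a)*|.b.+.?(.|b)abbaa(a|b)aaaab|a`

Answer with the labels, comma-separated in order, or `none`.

iii, v

i → no match
ii → no match
iii → match
iv → no match — must start with `a`
v → match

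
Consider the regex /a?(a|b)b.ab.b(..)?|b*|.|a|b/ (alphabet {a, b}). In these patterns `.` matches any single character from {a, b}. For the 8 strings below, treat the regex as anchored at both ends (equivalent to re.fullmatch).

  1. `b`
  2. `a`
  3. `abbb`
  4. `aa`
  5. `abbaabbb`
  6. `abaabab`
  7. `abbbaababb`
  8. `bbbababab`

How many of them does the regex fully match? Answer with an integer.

5

1. `b` → match
2. `a` → match
3. `abbb` → no match
4. `aa` → no match
5. `abbaabbb` → match
6. `abaabab` → match
7. `abbbaababb` → no match
8. `bbbababab` → match
Total matched: 5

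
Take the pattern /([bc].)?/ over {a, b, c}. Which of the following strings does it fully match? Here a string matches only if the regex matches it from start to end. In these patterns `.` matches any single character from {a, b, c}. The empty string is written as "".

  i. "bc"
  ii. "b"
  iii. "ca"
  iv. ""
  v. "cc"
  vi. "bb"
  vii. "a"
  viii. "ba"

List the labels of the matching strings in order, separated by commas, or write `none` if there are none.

i → match
ii → no match
iii → match
iv → match
v → match
vi → match
vii → no match
viii → match

i, iii, iv, v, vi, viii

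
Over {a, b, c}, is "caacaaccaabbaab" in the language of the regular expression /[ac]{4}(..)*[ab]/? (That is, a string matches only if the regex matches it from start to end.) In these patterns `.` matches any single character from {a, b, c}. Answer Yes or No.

Yes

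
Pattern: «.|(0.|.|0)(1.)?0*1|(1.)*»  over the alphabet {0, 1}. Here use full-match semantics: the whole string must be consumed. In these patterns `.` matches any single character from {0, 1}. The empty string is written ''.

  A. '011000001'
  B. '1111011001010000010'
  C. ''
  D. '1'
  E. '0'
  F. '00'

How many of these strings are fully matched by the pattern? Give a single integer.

A. '011000001' → match
B → no match
C. '' → match
D. '1' → match
E. '0' → match
F. '00' → no match
Total matched: 4

4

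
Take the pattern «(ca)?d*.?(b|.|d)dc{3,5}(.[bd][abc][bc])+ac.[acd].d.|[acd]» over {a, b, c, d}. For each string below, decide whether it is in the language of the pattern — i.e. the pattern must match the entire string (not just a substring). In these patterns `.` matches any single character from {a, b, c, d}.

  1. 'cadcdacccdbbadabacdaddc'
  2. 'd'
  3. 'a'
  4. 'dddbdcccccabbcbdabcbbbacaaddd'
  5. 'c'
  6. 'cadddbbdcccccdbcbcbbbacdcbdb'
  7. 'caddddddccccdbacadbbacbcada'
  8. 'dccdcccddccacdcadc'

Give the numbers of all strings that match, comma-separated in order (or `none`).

1 → no match
2 → match
3 → match
4 → match
5 → match
6 → match
7 → match
8 → match

2, 3, 4, 5, 6, 7, 8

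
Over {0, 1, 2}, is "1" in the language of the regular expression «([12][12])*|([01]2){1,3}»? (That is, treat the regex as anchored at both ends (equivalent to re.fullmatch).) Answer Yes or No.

No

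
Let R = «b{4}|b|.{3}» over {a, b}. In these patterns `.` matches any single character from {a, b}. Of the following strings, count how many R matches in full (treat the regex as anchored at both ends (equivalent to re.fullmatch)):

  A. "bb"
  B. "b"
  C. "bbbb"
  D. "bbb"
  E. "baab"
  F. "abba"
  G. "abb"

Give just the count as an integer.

4

A → no match
B → match
C → match
D → match
E → no match
F → no match
G → match
Total matched: 4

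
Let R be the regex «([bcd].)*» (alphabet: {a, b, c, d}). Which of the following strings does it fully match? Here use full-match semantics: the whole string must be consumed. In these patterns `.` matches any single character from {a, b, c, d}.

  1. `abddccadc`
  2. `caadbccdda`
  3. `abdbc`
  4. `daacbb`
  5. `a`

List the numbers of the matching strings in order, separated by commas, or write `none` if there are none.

1 → no match
2 → no match
3 → no match
4 → no match
5 → no match

none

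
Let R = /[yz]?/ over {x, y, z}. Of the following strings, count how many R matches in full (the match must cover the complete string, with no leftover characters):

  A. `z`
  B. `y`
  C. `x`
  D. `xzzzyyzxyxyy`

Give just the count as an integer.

A → match
B → match
C → no match
D → no match
Total matched: 2

2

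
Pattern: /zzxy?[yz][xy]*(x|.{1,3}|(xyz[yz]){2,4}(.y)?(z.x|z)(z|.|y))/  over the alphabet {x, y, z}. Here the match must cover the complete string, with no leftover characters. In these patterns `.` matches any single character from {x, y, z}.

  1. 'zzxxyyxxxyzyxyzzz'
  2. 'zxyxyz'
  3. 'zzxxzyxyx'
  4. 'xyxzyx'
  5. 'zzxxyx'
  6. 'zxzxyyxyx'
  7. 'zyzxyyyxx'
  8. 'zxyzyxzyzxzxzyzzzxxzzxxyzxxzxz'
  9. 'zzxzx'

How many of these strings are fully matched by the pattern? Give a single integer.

1

1 → no match
2. 'zxyxyz' → no match — must start with 'zzx'
3. 'zzxxzyxyx' → no match
4. 'xyxzyx' → no match — must start with 'zzx'
5. 'zzxxyx' → no match
6. 'zxzxyyxyx' → no match — must start with 'zzx'
7. 'zyzxyyyxx' → no match — must start with 'zzx'
8 → no match — must start with 'zzx'
9. 'zzxzx' → match
Total matched: 1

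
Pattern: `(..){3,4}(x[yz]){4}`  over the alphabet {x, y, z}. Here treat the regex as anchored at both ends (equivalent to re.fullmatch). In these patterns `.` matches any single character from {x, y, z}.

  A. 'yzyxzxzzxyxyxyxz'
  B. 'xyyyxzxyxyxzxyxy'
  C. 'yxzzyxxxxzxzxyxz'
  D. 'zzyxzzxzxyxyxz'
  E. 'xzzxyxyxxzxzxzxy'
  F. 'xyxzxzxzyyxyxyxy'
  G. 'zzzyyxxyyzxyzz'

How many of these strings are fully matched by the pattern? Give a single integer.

A → match
B → match
C → match
D → match
E → match
F → no match
G → no match
Total matched: 5

5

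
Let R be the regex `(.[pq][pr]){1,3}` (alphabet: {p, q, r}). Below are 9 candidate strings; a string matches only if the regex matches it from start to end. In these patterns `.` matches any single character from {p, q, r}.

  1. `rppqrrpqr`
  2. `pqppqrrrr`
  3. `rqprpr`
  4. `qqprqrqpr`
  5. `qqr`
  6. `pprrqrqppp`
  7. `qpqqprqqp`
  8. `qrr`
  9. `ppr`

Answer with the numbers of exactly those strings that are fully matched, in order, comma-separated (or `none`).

1 → no match
2 → no match
3 → match
4 → match
5 → match
6 → no match
7 → no match
8 → no match
9 → match

3, 4, 5, 9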